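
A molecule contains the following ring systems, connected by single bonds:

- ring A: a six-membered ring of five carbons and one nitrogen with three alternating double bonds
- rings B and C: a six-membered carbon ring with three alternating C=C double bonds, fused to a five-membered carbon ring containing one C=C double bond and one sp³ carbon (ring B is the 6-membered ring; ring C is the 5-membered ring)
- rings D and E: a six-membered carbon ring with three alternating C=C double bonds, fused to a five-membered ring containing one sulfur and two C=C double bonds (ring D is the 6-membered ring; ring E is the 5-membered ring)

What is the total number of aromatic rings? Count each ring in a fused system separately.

Ring A is fully conjugated (every ring atom contributes a p orbital); 3 ring double bonds give 6 π electrons. Since 6 = 4n+2 (n=1), ring A is aromatic (pyridine).
Ring B has a continuous p-orbital overlap around the ring; 3 ring double bonds give 6 π electrons. Since 6 = 4n+2 (n=1), ring B is aromatic (benzene ring).
Ring C has one sp³ carbon, so it is not fully conjugated — not aromatic (cyclopentene ring).
Rings D and E form a fused bicyclic system (with one sulfur) with 9 sp² atoms and 10 π electrons from ring double bonds plus a heteroatom lone pair. 10 = 4(2)+2, so the system is aromatic and both rings count as aromatic (benzothiophene).
Aromatic: A, B, D, E. Total: 4.

4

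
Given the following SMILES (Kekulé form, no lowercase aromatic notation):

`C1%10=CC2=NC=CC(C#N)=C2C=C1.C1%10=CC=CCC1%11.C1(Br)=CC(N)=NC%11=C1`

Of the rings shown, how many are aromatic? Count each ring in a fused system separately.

The SMILES encodes two fused six-membered rings, each with three alternating double bonds; one ring is all carbon and the other has one ring nitrogen; a six-membered carbon ring with two conjugated C=C double bonds and two sp³ carbons; a six-membered ring of five carbons and one nitrogen with three alternating double bonds.
The fused 6/6-membered bicyclic (with one nitrogen) is a single π system with 10 sp² atoms and 10 π electrons from ring double bonds. 10 = 4(2)+2, so the system is aromatic and both rings count as aromatic (quinoline).
The 6-membered ring has two sp³ carbons, so it is not fully conjugated — not aromatic (1,3-cyclohexadiene).
The 6-membered ring with one nitrogen is planar and fully conjugated; 3 ring double bonds give 6 π electrons. That satisfies 4n+2 with n=1, so it is aromatic (pyridine).
3 of the 4 rings are aromatic. Total: 3.

3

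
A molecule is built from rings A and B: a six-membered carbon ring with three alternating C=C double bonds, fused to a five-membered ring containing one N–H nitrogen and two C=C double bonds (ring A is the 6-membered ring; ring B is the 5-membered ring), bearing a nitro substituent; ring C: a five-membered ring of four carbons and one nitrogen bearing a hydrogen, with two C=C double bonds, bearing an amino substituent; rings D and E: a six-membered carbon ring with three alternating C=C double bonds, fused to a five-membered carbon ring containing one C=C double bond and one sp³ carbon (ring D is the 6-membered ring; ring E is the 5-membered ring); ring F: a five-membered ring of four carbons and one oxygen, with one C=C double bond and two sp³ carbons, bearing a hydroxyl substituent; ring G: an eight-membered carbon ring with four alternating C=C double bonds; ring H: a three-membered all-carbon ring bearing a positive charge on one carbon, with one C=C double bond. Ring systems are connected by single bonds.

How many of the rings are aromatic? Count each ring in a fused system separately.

Rings A and B form a fused bicyclic system (with one N–H) with 9 sp² atoms and 10 π electrons from ring double bonds plus a heteroatom lone pair. 10 = 4(2)+2, so the system is aromatic and both rings count as aromatic (indole).
Ring C is fully conjugated (every ring atom contributes a p orbital); 2 ring double bonds (4 π electrons) plus a heteroatom lone pair (2) give 6 π electrons. 6 = 4(1)+2, so ring C is aromatic (pyrrole).
Ring D is planar and fully conjugated; 3 ring double bonds give 6 π electrons. 6 = 4(1)+2, so ring D is aromatic (benzene ring).
Ring E has one sp³ carbon, so it is not fully conjugated — not aromatic (cyclopentene ring).
Ring F has two sp³ carbons, so it is not fully conjugated — not aromatic (2,3-dihydrofuran).
Ring G has only sp² ring atoms; a planar conformation would have a fully conjugated π system of 8 electrons. But 8 = 4(2), which is 4n not 4n+2, so ring G is not aromatic (cyclooctatetraene) — cyclooctatetraene distorts into a non-planar tub to avoid antiaromaticity.
Ring H has a continuous p-orbital overlap around the ring; 1 ring double bond (2 π electrons) plus the carbocation's empty p orbital (0, but keeps the ring conjugated) give 2 π electrons. That satisfies 4n+2 with n=0, so ring H is aromatic (cyclopropenyl cation).
Aromatic: A, B, C, D, H. Total: 5.

5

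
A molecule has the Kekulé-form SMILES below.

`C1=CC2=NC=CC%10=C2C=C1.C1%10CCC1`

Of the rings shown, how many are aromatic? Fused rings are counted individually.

2

The SMILES encodes two fused six-membered rings, each with three alternating double bonds; one ring is all carbon and the other has one ring nitrogen; a four-membered saturated carbon ring.
The fused 6/6-membered bicyclic (with one nitrogen) is a single π system with 10 sp² atoms and 10 π electrons from ring double bonds. 10 = 4(2)+2, so the system is aromatic and both rings count as aromatic (quinoline).
The 4-membered ring has only sp³ atoms, so it is not fully conjugated — not aromatic (cyclobutane).
2 of the 3 rings are aromatic. Total: 2.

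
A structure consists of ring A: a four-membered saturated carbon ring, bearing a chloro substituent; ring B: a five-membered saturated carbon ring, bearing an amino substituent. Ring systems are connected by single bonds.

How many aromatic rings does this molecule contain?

0

Ring A has only sp³ atoms, so it is not fully conjugated — not aromatic (cyclobutane).
Ring B has only sp³ atoms, so it is not fully conjugated — not aromatic (cyclopentane).
No ring is aromatic. Total: 0.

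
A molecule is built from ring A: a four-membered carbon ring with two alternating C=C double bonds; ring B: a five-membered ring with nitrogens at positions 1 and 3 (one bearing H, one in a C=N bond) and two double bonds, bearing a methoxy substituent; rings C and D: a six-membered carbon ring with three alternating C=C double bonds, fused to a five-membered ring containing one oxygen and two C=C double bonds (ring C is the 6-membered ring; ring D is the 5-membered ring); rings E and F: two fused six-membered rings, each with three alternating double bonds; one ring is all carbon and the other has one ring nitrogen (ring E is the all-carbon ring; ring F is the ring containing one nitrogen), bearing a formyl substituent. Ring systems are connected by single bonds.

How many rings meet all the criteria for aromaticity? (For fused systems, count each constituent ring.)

Ring A has only sp² ring atoms; a planar conformation would have a fully conjugated π system of 4 electrons. But 4 = 4(1), which is 4n not 4n+2, so ring A is not aromatic (cyclobutadiene) — cyclobutadiene is antiaromatic and distorts to a rectangle.
Ring B has a continuous p-orbital overlap around the ring; 2 ring double bonds (4 π electrons) plus a heteroatom lone pair (2) give 6 π electrons. 6 = 4(1)+2, so ring B is aromatic (imidazole).
Rings C and D form a fused bicyclic system (with one oxygen) with 9 sp² atoms and 10 π electrons from ring double bonds plus a heteroatom lone pair. 10 = 4(2)+2, so the system is aromatic and both rings count as aromatic (benzofuran).
Rings E and F form a fused bicyclic system (with one nitrogen) with 10 sp² atoms and 10 π electrons from ring double bonds. 10 = 4(2)+2, so the system is aromatic and both rings count as aromatic (quinoline).
Aromatic: B, C, D, E, F. Total: 5.

5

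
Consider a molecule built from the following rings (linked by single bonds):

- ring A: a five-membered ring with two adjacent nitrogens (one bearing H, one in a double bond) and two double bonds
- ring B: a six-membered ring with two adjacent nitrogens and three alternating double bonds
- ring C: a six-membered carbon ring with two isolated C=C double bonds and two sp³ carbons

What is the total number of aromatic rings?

Ring A is fully conjugated (every ring atom contributes a p orbital); 2 ring double bonds (4 π electrons) plus a heteroatom lone pair (2) give 6 π electrons. 6 = 4(1)+2, so ring A is aromatic (pyrazole).
Ring B is fully conjugated (every ring atom contributes a p orbital); 3 ring double bonds give 6 π electrons. 6 = 4(1)+2, so ring B is aromatic (pyridazine).
Ring C has two sp³ carbons, so it is not fully conjugated — not aromatic (1,4-cyclohexadiene).
Aromatic: A, B. Total: 2.

2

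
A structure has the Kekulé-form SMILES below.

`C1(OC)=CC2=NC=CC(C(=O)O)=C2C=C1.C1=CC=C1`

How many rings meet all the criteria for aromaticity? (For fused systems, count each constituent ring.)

The SMILES encodes two fused six-membered rings, each with three alternating double bonds; one ring is all carbon and the other has one ring nitrogen; a four-membered carbon ring with two alternating C=C double bonds.
The fused 6/6-membered bicyclic (with one nitrogen) is a single π system with 10 sp² atoms and 10 π electrons from ring double bonds. 10 = 4(2)+2, so the system is aromatic and both rings count as aromatic (quinoline).
The 4-membered ring has only sp² ring atoms; a planar conformation would have a fully conjugated π system of 4 electrons. But 4 = 4(1), which is 4n not 4n+2, so it is not aromatic (cyclobutadiene) — cyclobutadiene is antiaromatic and distorts to a rectangle.
2 of the 3 rings are aromatic. Total: 2.

2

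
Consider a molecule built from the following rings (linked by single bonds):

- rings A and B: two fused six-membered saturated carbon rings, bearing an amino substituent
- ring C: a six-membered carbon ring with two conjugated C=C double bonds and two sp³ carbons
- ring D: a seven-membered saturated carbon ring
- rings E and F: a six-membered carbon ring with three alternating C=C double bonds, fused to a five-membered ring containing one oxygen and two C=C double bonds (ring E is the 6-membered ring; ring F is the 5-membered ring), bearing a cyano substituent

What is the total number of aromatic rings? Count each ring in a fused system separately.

2

Ring A has only sp³ atoms, so it is not fully conjugated — not aromatic (cyclohexane ring).
Ring B has only sp³ atoms, so it is not fully conjugated — not aromatic (cyclohexane ring).
Ring C has two sp³ carbons, so it is not fully conjugated — not aromatic (1,3-cyclohexadiene).
Ring D has only sp³ atoms, so it is not fully conjugated — not aromatic (cycloheptane).
Rings E and F form a fused bicyclic system (with one oxygen) with 9 sp² atoms and 10 π electrons from ring double bonds plus a heteroatom lone pair. 10 = 4(2)+2, so the system is aromatic and both rings count as aromatic (benzofuran).
Aromatic: E, F. Total: 2.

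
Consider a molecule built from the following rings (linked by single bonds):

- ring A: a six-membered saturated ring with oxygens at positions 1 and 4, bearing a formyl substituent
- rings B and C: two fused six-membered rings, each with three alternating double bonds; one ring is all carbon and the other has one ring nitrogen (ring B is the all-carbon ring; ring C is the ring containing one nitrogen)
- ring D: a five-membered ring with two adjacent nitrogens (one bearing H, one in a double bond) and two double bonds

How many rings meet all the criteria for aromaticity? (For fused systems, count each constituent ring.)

3

Ring A has only sp³ atoms, so it is not fully conjugated — not aromatic (1,4-dioxane).
Rings B and C form a fused bicyclic system (with one nitrogen) with 10 sp² atoms and 10 π electrons from ring double bonds. 10 = 4(2)+2, so the system is aromatic and both rings count as aromatic (quinoline).
Ring D is fully conjugated (every ring atom contributes a p orbital); 2 ring double bonds (4 π electrons) plus a heteroatom lone pair (2) give 6 π electrons. 6 = 4(1)+2, so ring D is aromatic (pyrazole).
Aromatic: B, C, D. Total: 3.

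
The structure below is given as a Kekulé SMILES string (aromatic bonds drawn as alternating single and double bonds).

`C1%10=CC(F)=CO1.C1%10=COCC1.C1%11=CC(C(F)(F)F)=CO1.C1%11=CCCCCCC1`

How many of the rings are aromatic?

The SMILES encodes a five-membered ring of four carbons and one oxygen, with two C=C double bonds; a five-membered ring of four carbons and one oxygen, with one C=C double bond and two sp³ carbons; a five-membered ring of four carbons and one oxygen, with two C=C double bonds; an eight-membered carbon ring with one C=C double bond.
The 5-membered ring with one oxygen is planar and fully conjugated; 2 ring double bonds (4 π electrons) plus a heteroatom lone pair (2) give 6 π electrons. Since 6 = 4n+2 (n=1), it is aromatic (furan).
The second 5-membered ring with one oxygen has two sp³ carbons, so it is not fully conjugated — not aromatic (2,3-dihydrofuran).
The third 5-membered ring with one oxygen is fully conjugated (every ring atom contributes a p orbital); 2 ring double bonds (4 π electrons) plus a heteroatom lone pair (2) give 6 π electrons. That satisfies 4n+2 with n=1, so it is aromatic (furan).
The 8-membered ring has six sp³ carbons, so it is not fully conjugated — not aromatic (cyclooctene).
2 of the 4 rings are aromatic. Total: 2.

2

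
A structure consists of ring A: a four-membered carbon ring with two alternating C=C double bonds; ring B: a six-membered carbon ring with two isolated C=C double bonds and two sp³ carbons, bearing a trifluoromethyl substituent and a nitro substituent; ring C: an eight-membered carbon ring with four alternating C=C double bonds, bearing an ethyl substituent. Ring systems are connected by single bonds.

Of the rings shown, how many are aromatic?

0

Ring A has only sp² ring atoms; a planar conformation would have a fully conjugated π system of 4 electrons. But 4 = 4(1), which is 4n not 4n+2, so ring A is not aromatic (cyclobutadiene) — cyclobutadiene is antiaromatic and distorts to a rectangle.
Ring B has two sp³ carbons, so it is not fully conjugated — not aromatic (1,4-cyclohexadiene).
Ring C has only sp² ring atoms; a planar conformation would have a fully conjugated π system of 8 electrons. But 8 = 4(2), which is 4n not 4n+2, so ring C is not aromatic (cyclooctatetraene) — cyclooctatetraene distorts into a non-planar tub to avoid antiaromaticity.
No ring is aromatic. Total: 0.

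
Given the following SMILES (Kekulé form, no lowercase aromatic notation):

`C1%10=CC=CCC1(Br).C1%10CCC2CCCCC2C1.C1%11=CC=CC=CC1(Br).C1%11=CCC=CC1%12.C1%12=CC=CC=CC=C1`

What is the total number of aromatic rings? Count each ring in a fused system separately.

0

The SMILES encodes a six-membered carbon ring with two conjugated C=C double bonds and two sp³ carbons; two fused six-membered saturated carbon rings; a seven-membered carbon ring with three C=C double bonds and one sp³ carbon; a six-membered carbon ring with two isolated C=C double bonds and two sp³ carbons; an eight-membered carbon ring with four alternating C=C double bonds.
The 6-membered ring has two sp³ carbons, so it is not fully conjugated — not aromatic (1,3-cyclohexadiene).
The second 6-membered ring has only sp³ atoms, so it is not fully conjugated — not aromatic (cyclohexane ring).
The third 6-membered ring has only sp³ atoms, so it is not fully conjugated — not aromatic (cyclohexane ring).
The 7-membered ring has one sp³ carbon, so it is not fully conjugated — not aromatic (cycloheptatriene).
The fourth 6-membered ring has two sp³ carbons, so it is not fully conjugated — not aromatic (1,4-cyclohexadiene).
The 8-membered ring has only sp² ring atoms; a planar conformation would have a fully conjugated π system of 8 electrons. But 8 = 4(2), which is 4n not 4n+2, so it is not aromatic (cyclooctatetraene) — cyclooctatetraene distorts into a non-planar tub to avoid antiaromaticity.
None of the rings are aromatic. Total: 0.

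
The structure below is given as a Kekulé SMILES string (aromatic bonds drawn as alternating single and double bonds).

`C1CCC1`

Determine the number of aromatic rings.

The SMILES encodes a four-membered saturated carbon ring.
The 4-membered ring has only sp³ atoms, so it is not fully conjugated — not aromatic (cyclobutane).

0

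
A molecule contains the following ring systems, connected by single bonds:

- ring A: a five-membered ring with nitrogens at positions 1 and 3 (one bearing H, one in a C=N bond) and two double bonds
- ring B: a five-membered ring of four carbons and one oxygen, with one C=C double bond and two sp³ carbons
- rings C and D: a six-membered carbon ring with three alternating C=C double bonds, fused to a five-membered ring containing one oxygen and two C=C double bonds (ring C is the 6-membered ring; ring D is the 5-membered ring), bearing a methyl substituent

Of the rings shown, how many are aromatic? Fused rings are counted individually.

Ring A has a continuous p-orbital overlap around the ring; 2 ring double bonds (4 π electrons) plus a heteroatom lone pair (2) give 6 π electrons. Since 6 = 4n+2 (n=1), ring A is aromatic (imidazole).
Ring B has two sp³ carbons, so it is not fully conjugated — not aromatic (2,3-dihydrofuran).
Rings C and D form a fused bicyclic system (with one oxygen) with 9 sp² atoms and 10 π electrons from ring double bonds plus a heteroatom lone pair. 10 = 4(2)+2, so the system is aromatic and both rings count as aromatic (benzofuran).
Aromatic: A, C, D. Total: 3.

3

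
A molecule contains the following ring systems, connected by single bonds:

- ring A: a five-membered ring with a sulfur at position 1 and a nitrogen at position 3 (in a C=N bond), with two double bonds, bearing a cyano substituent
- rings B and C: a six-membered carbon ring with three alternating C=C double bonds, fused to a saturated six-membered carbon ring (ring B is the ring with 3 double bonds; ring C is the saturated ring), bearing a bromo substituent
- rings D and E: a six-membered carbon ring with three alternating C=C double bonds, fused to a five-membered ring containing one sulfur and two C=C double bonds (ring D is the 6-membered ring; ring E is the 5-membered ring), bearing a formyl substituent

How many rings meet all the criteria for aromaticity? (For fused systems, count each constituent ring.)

Ring A is planar and fully conjugated; 2 ring double bonds (4 π electrons) plus a heteroatom lone pair (2) give 6 π electrons. 6 = 4(1)+2, so ring A is aromatic (thiazole).
Ring B is fully conjugated (every ring atom contributes a p orbital); 3 ring double bonds give 6 π electrons. That satisfies 4n+2 with n=1, so ring B is aromatic (benzene ring).
Ring C has four sp³ carbons, so it is not fully conjugated — not aromatic (cyclohexane ring).
Rings D and E form a fused bicyclic system (with one sulfur) with 9 sp² atoms and 10 π electrons from ring double bonds plus a heteroatom lone pair. 10 = 4(2)+2, so the system is aromatic and both rings count as aromatic (benzothiophene).
Aromatic: A, B, D, E. Total: 4.

4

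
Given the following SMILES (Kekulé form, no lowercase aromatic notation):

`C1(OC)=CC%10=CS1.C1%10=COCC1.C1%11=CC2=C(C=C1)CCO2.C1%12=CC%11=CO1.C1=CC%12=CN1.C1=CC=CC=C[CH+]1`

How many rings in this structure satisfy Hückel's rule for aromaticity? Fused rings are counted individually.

The SMILES encodes a five-membered ring of four carbons and one sulfur, with two C=C double bonds; a five-membered ring of four carbons and one oxygen, with one C=C double bond and two sp³ carbons; a six-membered carbon ring with three alternating C=C double bonds, fused to a five-membered ring containing one oxygen and two sp³ carbons; a five-membered ring of four carbons and one oxygen, with two C=C double bonds; a five-membered ring of four carbons and one nitrogen bearing a hydrogen, with two C=C double bonds; a seven-membered all-carbon ring bearing a positive charge on one carbon, with three C=C double bonds.
The 5-membered ring with one sulfur is planar and fully conjugated; 2 ring double bonds (4 π electrons) plus a heteroatom lone pair (2) give 6 π electrons. That satisfies 4n+2 with n=1, so it is aromatic (thiophene).
The 5-membered ring with one oxygen has two sp³ carbons, so it is not fully conjugated — not aromatic (2,3-dihydrofuran).
The 6-membered ring has a continuous p-orbital overlap around the ring; 3 ring double bonds give 6 π electrons. 6 = 4(1)+2, so it is aromatic (benzene ring).
The second 5-membered ring with one oxygen has two sp³ carbons, so it is not fully conjugated — not aromatic (oxolane ring).
The third 5-membered ring with one oxygen is fully conjugated (every ring atom contributes a p orbital); 2 ring double bonds (4 π electrons) plus a heteroatom lone pair (2) give 6 π electrons. Since 6 = 4n+2 (n=1), it is aromatic (furan).
The 5-membered ring with one N–H is planar and fully conjugated; 2 ring double bonds (4 π electrons) plus a heteroatom lone pair (2) give 6 π electrons. 6 = 4(1)+2, so it is aromatic (pyrrole).
The 7-membered ring is planar and fully conjugated; 3 ring double bonds (6 π electrons) plus the carbocation's empty p orbital (0, but keeps the ring conjugated) give 6 π electrons. 6 = 4(1)+2, so it is aromatic (tropylium cation).
5 of the 7 rings are aromatic. Total: 5.

5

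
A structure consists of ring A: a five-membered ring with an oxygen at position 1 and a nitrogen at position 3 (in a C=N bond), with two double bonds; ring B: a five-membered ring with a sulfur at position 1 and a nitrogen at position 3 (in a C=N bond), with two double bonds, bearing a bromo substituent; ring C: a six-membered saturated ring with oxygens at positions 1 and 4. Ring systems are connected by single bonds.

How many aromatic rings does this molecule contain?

Ring A is fully conjugated (every ring atom contributes a p orbital); 2 ring double bonds (4 π electrons) plus a heteroatom lone pair (2) give 6 π electrons. 6 = 4(1)+2, so ring A is aromatic (oxazole).
Ring B is fully conjugated (every ring atom contributes a p orbital); 2 ring double bonds (4 π electrons) plus a heteroatom lone pair (2) give 6 π electrons. That satisfies 4n+2 with n=1, so ring B is aromatic (thiazole).
Ring C has only sp³ atoms, so it is not fully conjugated — not aromatic (1,4-dioxane).
Aromatic: A, B. Total: 2.

2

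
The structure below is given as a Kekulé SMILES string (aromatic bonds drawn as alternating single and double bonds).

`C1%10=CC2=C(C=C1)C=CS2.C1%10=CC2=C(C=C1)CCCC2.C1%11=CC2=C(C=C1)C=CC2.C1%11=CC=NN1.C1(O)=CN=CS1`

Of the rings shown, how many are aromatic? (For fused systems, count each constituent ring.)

The SMILES encodes a six-membered carbon ring with three alternating C=C double bonds, fused to a five-membered ring containing one sulfur and two C=C double bonds; a six-membered carbon ring with three alternating C=C double bonds, fused to a saturated six-membered carbon ring; a six-membered carbon ring with three alternating C=C double bonds, fused to a five-membered carbon ring containing one C=C double bond and one sp³ carbon; a five-membered ring with two adjacent nitrogens (one bearing H, one in a double bond) and two double bonds; a five-membered ring with a sulfur at position 1 and a nitrogen at position 3 (in a C=N bond), with two double bonds.
The fused 6/5-membered bicyclic (with one sulfur) is a single π system with 9 sp² atoms and 10 π electrons from ring double bonds plus a heteroatom lone pair. 10 = 4(2)+2, so the system is aromatic and both rings count as aromatic (benzothiophene).
The 6-membered ring is planar and fully conjugated; 3 ring double bonds give 6 π electrons. 6 = 4(1)+2, so it is aromatic (benzene ring).
The second 6-membered ring has four sp³ carbons, so it is not fully conjugated — not aromatic (cyclohexane ring).
The third 6-membered ring has a continuous p-orbital overlap around the ring; 3 ring double bonds give 6 π electrons. That satisfies 4n+2 with n=1, so it is aromatic (benzene ring).
The 5-membered ring has one sp³ carbon, so it is not fully conjugated — not aromatic (cyclopentene ring).
The 5-membered ring with two adjacent nitrogens (one N–H, one =N–) is planar and fully conjugated; 2 ring double bonds (4 π electrons) plus a heteroatom lone pair (2) give 6 π electrons. Since 6 = 4n+2 (n=1), it is aromatic (pyrazole).
The 5-membered ring with one sulfur and one =N– is planar and fully conjugated; 2 ring double bonds (4 π electrons) plus a heteroatom lone pair (2) give 6 π electrons. That satisfies 4n+2 with n=1, so it is aromatic (thiazole).
6 of the 8 rings are aromatic. Total: 6.

6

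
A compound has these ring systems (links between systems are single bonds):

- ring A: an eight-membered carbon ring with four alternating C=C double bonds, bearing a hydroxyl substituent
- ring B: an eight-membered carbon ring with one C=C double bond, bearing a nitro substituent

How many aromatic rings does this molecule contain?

Ring A has only sp² ring atoms; a planar conformation would have a fully conjugated π system of 8 electrons. But 8 = 4(2), which is 4n not 4n+2, so ring A is not aromatic (cyclooctatetraene) — cyclooctatetraene distorts into a non-planar tub to avoid antiaromaticity.
Ring B has six sp³ carbons, so it is not fully conjugated — not aromatic (cyclooctene).
No ring is aromatic. Total: 0.

0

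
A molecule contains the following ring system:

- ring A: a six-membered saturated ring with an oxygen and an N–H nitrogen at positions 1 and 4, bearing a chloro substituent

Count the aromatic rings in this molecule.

Ring A has only sp³ atoms, so it is not fully conjugated — not aromatic (morpholine).

0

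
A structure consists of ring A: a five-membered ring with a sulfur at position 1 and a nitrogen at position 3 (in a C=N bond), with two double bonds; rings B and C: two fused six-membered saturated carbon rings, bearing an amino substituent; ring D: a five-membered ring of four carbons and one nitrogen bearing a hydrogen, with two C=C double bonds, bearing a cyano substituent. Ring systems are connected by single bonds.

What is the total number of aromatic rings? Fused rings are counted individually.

Ring A has a continuous p-orbital overlap around the ring; 2 ring double bonds (4 π electrons) plus a heteroatom lone pair (2) give 6 π electrons. Since 6 = 4n+2 (n=1), ring A is aromatic (thiazole).
Ring B has only sp³ atoms, so it is not fully conjugated — not aromatic (cyclohexane ring).
Ring C has only sp³ atoms, so it is not fully conjugated — not aromatic (cyclohexane ring).
Ring D is planar and fully conjugated; 2 ring double bonds (4 π electrons) plus a heteroatom lone pair (2) give 6 π electrons. Since 6 = 4n+2 (n=1), ring D is aromatic (pyrrole).
Aromatic: A, D. Total: 2.

2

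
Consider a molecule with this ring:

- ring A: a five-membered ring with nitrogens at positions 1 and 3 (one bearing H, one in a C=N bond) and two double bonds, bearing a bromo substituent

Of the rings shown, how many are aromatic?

1

Ring A is fully conjugated (every ring atom contributes a p orbital); 2 ring double bonds (4 π electrons) plus a heteroatom lone pair (2) give 6 π electrons. That satisfies 4n+2 with n=1, so ring A is aromatic (imidazole).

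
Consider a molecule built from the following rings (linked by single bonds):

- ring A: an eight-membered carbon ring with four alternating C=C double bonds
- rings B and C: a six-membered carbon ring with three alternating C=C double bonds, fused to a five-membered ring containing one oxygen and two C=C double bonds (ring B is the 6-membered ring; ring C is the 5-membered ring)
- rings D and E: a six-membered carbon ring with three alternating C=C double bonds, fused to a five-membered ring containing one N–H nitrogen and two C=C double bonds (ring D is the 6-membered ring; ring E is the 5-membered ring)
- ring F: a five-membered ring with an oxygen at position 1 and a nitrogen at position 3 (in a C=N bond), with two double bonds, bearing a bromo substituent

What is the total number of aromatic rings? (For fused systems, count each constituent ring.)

5

Ring A has only sp² ring atoms; a planar conformation would have a fully conjugated π system of 8 electrons. But 8 = 4(2), which is 4n not 4n+2, so ring A is not aromatic (cyclooctatetraene) — cyclooctatetraene distorts into a non-planar tub to avoid antiaromaticity.
Rings B and C form a fused bicyclic system (with one oxygen) with 9 sp² atoms and 10 π electrons from ring double bonds plus a heteroatom lone pair. 10 = 4(2)+2, so the system is aromatic and both rings count as aromatic (benzofuran).
Rings D and E form a fused bicyclic system (with one N–H) with 9 sp² atoms and 10 π electrons from ring double bonds plus a heteroatom lone pair. 10 = 4(2)+2, so the system is aromatic and both rings count as aromatic (indole).
Ring F is fully conjugated (every ring atom contributes a p orbital); 2 ring double bonds (4 π electrons) plus a heteroatom lone pair (2) give 6 π electrons. 6 = 4(1)+2, so ring F is aromatic (oxazole).
Aromatic: B, C, D, E, F. Total: 5.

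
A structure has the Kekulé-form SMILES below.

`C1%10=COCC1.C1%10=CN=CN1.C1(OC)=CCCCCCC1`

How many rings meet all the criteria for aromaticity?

The SMILES encodes a five-membered ring of four carbons and one oxygen, with one C=C double bond and two sp³ carbons; a five-membered ring with nitrogens at positions 1 and 3 (one bearing H, one in a C=N bond) and two double bonds; an eight-membered carbon ring with one C=C double bond.
The 5-membered ring with one oxygen has two sp³ carbons, so it is not fully conjugated — not aromatic (2,3-dihydrofuran).
The 5-membered ring with two nitrogens (one N–H, one =N–) has a continuous p-orbital overlap around the ring; 2 ring double bonds (4 π electrons) plus a heteroatom lone pair (2) give 6 π electrons. That satisfies 4n+2 with n=1, so it is aromatic (imidazole).
The 8-membered ring has six sp³ carbons, so it is not fully conjugated — not aromatic (cyclooctene).
1 of the 3 rings is aromatic. Total: 1.

1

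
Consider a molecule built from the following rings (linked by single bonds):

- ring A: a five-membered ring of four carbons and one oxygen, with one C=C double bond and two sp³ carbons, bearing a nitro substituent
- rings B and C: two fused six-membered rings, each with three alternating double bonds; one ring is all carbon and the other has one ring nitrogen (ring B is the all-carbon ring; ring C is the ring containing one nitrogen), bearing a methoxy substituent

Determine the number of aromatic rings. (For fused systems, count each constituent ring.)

2

Ring A has two sp³ carbons, so it is not fully conjugated — not aromatic (2,3-dihydrofuran).
Rings B and C form a fused bicyclic system (with one nitrogen) with 10 sp² atoms and 10 π electrons from ring double bonds. 10 = 4(2)+2, so the system is aromatic and both rings count as aromatic (quinoline).
Aromatic: B, C. Total: 2.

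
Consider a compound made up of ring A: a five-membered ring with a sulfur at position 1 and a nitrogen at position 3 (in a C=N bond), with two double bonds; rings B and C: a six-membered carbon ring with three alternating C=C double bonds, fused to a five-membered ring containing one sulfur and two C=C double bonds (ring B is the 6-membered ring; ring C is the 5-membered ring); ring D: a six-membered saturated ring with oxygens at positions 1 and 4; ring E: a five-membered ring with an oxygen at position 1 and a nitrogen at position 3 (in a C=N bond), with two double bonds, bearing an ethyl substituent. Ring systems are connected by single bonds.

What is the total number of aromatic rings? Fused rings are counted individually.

Ring A is planar and fully conjugated; 2 ring double bonds (4 π electrons) plus a heteroatom lone pair (2) give 6 π electrons. Since 6 = 4n+2 (n=1), ring A is aromatic (thiazole).
Rings B and C form a fused bicyclic system (with one sulfur) with 9 sp² atoms and 10 π electrons from ring double bonds plus a heteroatom lone pair. 10 = 4(2)+2, so the system is aromatic and both rings count as aromatic (benzothiophene).
Ring D has only sp³ atoms, so it is not fully conjugated — not aromatic (1,4-dioxane).
Ring E has a continuous p-orbital overlap around the ring; 2 ring double bonds (4 π electrons) plus a heteroatom lone pair (2) give 6 π electrons. 6 = 4(1)+2, so ring E is aromatic (oxazole).
Aromatic: A, B, C, E. Total: 4.

4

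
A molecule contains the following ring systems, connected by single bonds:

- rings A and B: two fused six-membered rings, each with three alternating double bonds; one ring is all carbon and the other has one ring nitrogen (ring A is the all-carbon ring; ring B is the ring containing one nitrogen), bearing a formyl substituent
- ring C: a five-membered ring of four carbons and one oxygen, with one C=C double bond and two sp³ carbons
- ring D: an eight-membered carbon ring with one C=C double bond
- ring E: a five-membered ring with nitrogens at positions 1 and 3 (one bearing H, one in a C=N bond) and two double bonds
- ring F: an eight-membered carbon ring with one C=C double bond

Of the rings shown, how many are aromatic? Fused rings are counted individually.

Rings A and B form a fused bicyclic system (with one nitrogen) with 10 sp² atoms and 10 π electrons from ring double bonds. 10 = 4(2)+2, so the system is aromatic and both rings count as aromatic (quinoline).
Ring C has two sp³ carbons, so it is not fully conjugated — not aromatic (2,3-dihydrofuran).
Ring D has six sp³ carbons, so it is not fully conjugated — not aromatic (cyclooctene).
Ring E is planar and fully conjugated; 2 ring double bonds (4 π electrons) plus a heteroatom lone pair (2) give 6 π electrons. That satisfies 4n+2 with n=1, so ring E is aromatic (imidazole).
Ring F has six sp³ carbons, so it is not fully conjugated — not aromatic (cyclooctene).
Aromatic: A, B, E. Total: 3.

3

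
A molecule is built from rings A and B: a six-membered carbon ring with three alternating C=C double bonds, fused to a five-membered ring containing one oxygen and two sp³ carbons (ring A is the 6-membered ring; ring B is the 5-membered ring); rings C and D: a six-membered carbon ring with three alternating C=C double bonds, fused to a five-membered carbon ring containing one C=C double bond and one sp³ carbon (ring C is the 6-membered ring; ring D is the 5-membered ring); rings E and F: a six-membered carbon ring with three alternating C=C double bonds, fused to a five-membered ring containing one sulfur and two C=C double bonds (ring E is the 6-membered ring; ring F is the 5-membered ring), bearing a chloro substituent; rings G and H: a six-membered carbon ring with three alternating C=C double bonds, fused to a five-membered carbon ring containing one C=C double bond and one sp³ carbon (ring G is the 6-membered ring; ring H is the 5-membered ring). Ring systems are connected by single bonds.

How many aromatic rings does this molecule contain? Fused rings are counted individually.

5

Ring A has a continuous p-orbital overlap around the ring; 3 ring double bonds give 6 π electrons. 6 = 4(1)+2, so ring A is aromatic (benzene ring).
Ring B has two sp³ carbons, so it is not fully conjugated — not aromatic (oxolane ring).
Ring C is fully conjugated (every ring atom contributes a p orbital); 3 ring double bonds give 6 π electrons. Since 6 = 4n+2 (n=1), ring C is aromatic (benzene ring).
Ring D has one sp³ carbon, so it is not fully conjugated — not aromatic (cyclopentene ring).
Rings E and F form a fused bicyclic system (with one sulfur) with 9 sp² atoms and 10 π electrons from ring double bonds plus a heteroatom lone pair. 10 = 4(2)+2, so the system is aromatic and both rings count as aromatic (benzothiophene).
Ring G has a continuous p-orbital overlap around the ring; 3 ring double bonds give 6 π electrons. Since 6 = 4n+2 (n=1), ring G is aromatic (benzene ring).
Ring H has one sp³ carbon, so it is not fully conjugated — not aromatic (cyclopentene ring).
Aromatic: A, C, E, F, G. Total: 5.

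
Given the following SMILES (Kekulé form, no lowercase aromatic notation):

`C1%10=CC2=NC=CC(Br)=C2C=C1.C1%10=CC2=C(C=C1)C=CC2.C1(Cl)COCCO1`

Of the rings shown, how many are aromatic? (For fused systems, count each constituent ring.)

The SMILES encodes two fused six-membered rings, each with three alternating double bonds; one ring is all carbon and the other has one ring nitrogen; a six-membered carbon ring with three alternating C=C double bonds, fused to a five-membered carbon ring containing one C=C double bond and one sp³ carbon; a six-membered saturated ring with oxygens at positions 1 and 4.
The fused 6/6-membered bicyclic (with one nitrogen) is a single π system with 10 sp² atoms and 10 π electrons from ring double bonds. 10 = 4(2)+2, so the system is aromatic and both rings count as aromatic (quinoline).
The 6-membered ring is planar and fully conjugated; 3 ring double bonds give 6 π electrons. 6 = 4(1)+2, so it is aromatic (benzene ring).
The 5-membered ring has one sp³ carbon, so it is not fully conjugated — not aromatic (cyclopentene ring).
The 6-membered ring with two oxygens (1,4) has only sp³ atoms, so it is not fully conjugated — not aromatic (1,4-dioxane).
3 of the 5 rings are aromatic. Total: 3.

3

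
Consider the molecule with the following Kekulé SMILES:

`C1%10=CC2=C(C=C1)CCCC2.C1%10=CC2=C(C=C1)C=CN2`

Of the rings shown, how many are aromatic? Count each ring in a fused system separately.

The SMILES encodes a six-membered carbon ring with three alternating C=C double bonds, fused to a saturated six-membered carbon ring; a six-membered carbon ring with three alternating C=C double bonds, fused to a five-membered ring containing one N–H nitrogen and two C=C double bonds.
The 6-membered ring has a continuous p-orbital overlap around the ring; 3 ring double bonds give 6 π electrons. 6 = 4(1)+2, so it is aromatic (benzene ring).
The second 6-membered ring has four sp³ carbons, so it is not fully conjugated — not aromatic (cyclohexane ring).
The fused 6/5-membered bicyclic (with one N–H) is a single π system with 9 sp² atoms and 10 π electrons from ring double bonds plus a heteroatom lone pair. 10 = 4(2)+2, so the system is aromatic and both rings count as aromatic (indole).
3 of the 4 rings are aromatic. Total: 3.

3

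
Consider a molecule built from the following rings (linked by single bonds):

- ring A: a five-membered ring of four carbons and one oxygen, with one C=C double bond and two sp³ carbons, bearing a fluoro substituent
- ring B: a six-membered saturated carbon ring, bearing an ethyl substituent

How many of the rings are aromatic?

0

Ring A has two sp³ carbons, so it is not fully conjugated — not aromatic (2,3-dihydrofuran).
Ring B has only sp³ atoms, so it is not fully conjugated — not aromatic (cyclohexane).
No ring is aromatic. Total: 0.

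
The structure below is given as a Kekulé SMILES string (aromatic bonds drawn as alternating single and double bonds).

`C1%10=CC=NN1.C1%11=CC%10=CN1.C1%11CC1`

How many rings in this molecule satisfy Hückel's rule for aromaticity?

The SMILES encodes a five-membered ring with two adjacent nitrogens (one bearing H, one in a double bond) and two double bonds; a five-membered ring of four carbons and one nitrogen bearing a hydrogen, with two C=C double bonds; a three-membered saturated carbon ring.
The 5-membered ring with two adjacent nitrogens (one N–H, one =N–) has a continuous p-orbital overlap around the ring; 2 ring double bonds (4 π electrons) plus a heteroatom lone pair (2) give 6 π electrons. 6 = 4(1)+2, so it is aromatic (pyrazole).
The 5-membered ring with one N–H is planar and fully conjugated; 2 ring double bonds (4 π electrons) plus a heteroatom lone pair (2) give 6 π electrons. That satisfies 4n+2 with n=1, so it is aromatic (pyrrole).
The 3-membered ring has only sp³ atoms, so it is not fully conjugated — not aromatic (cyclopropane).
2 of the 3 rings are aromatic. Total: 2.

2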